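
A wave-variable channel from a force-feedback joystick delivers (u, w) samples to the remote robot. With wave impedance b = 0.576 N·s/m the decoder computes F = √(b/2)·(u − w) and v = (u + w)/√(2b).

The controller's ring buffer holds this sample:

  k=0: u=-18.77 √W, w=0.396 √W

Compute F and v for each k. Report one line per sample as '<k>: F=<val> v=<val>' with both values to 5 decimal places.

0: F=-10.28555 v=-17.11896

k=0: u−w=-19.16600, u+w=-18.37400; √(b/2)=0.53666, √(2b)=1.07331; F=0.53666×(-19.166)=-10.28555, v=-18.37400/1.07331=-17.11896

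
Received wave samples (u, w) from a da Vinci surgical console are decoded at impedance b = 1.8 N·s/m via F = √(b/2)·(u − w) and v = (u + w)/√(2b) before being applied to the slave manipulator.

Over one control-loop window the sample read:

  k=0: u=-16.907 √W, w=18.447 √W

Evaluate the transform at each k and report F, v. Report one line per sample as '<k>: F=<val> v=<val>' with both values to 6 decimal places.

0: F=-33.539749 v=0.811651

k=0: u−w=-35.354000, u+w=1.540000; √(b/2)=0.948683, √(2b)=1.897367; F=0.948683×(-35.354)=-33.539749, v=1.540000/1.897367=0.811651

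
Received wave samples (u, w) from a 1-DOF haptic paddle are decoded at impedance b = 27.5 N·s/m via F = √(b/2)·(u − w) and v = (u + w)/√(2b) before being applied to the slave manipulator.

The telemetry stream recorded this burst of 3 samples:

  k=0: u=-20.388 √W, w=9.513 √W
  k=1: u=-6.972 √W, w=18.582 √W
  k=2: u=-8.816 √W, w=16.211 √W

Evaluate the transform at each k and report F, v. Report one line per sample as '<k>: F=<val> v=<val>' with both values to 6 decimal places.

k=0: u−w=-29.901000, u+w=-10.875000; √(b/2)=3.708099, √(2b)=7.416198; F=3.708099×(-29.901)=-110.875875, v=-10.875000/7.416198=-1.466385
k=1: u−w=-25.554000, u+w=11.610000; √(b/2)=3.708099, √(2b)=7.416198; F=3.708099×(-25.554)=-94.756768, v=11.610000/7.416198=1.565492
k=2: u−w=-25.027000, u+w=7.395000; √(b/2)=3.708099, √(2b)=7.416198; F=3.708099×(-25.027)=-92.802600, v=7.395000/7.416198=0.997142

0: F=-110.875875 v=-1.466385
1: F=-94.756768 v=1.565492
2: F=-92.802600 v=0.997142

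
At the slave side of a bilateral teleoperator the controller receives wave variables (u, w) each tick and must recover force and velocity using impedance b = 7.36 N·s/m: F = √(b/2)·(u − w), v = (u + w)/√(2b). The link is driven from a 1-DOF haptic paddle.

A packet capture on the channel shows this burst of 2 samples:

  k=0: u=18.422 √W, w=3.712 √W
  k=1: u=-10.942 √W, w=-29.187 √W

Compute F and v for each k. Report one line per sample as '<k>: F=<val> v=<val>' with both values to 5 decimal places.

k=0: u−w=14.71000, u+w=22.13400; √(b/2)=1.91833, √(2b)=3.83667; F=1.91833×14.71=28.21867, v=22.13400/3.83667=5.76907
k=1: u−w=18.24500, u+w=-40.12900; √(b/2)=1.91833, √(2b)=3.83667; F=1.91833×18.245=34.99998, v=-40.12900/3.83667=-10.45934

0: F=28.21867 v=5.76907
1: F=34.99998 v=-10.45934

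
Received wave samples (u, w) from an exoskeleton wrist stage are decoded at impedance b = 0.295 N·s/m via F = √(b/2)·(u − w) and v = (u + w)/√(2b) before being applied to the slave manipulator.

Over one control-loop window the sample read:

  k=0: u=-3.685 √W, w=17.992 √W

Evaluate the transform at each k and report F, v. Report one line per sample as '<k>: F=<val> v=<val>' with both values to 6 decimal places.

k=0: u−w=-21.677000, u+w=14.307000; √(b/2)=0.384057, √(2b)=0.768115; F=0.384057×(-21.677)=-8.325210, v=14.307000/0.768115=18.626127

0: F=-8.325210 v=18.626127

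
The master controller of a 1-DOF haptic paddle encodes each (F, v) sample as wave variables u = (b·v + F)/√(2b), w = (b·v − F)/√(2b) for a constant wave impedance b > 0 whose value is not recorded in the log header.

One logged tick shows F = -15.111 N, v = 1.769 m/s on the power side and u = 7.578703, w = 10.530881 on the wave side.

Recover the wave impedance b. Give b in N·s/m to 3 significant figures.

b = 52.4 N·s/m

u + w = 18.109584;  u + w = √(2b)·v, so √(2b) = 18.109584/1.769 = 10.237187.
b = (√(2b))²/2 = 104.800000/2 = 52.400000.
(Check via u − w = 2F/√(2b): u − w = -2.952178, 2F/√(2b) = -2.952178.)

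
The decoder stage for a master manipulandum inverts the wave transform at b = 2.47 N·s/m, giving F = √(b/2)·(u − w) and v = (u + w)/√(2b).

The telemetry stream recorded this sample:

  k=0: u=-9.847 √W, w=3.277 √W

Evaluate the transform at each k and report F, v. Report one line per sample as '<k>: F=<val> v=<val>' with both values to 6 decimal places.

0: F=-14.584774 v=-2.955983

k=0: u−w=-13.124000, u+w=-6.570000; √(b/2)=1.111306, √(2b)=2.222611; F=1.111306×(-13.124)=-14.584774, v=-6.570000/2.222611=-2.955983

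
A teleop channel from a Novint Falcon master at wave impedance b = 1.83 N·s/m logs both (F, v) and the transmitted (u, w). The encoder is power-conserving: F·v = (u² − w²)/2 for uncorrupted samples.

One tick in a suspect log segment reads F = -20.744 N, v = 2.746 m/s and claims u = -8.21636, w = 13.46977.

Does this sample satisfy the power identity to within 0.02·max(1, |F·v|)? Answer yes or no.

yes

F·v = (-20.744)×2.746 = -56.9630 W.
(u² − w²)/2 = (67.5086 − 181.4347)/2 = -56.9631 W.
|Δ| = 0.0000;  2% of max(1, |F·v|) = 1.1393.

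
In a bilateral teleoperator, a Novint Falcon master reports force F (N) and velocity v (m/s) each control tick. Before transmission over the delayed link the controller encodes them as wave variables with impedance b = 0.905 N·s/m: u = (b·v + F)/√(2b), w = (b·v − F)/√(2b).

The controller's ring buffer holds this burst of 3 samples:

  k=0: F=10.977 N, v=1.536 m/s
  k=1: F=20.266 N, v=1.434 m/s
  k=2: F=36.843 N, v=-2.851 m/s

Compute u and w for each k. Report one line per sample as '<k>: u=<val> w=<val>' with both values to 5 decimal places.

k=0: b·v=0.905×1.536=1.39008; √(2b)=1.34536; u=(1.39008+10.977)/1.34536=9.19238, w=(1.39008−10.977)/1.34536=-7.12590
k=1: b·v=0.905×1.434=1.29777; √(2b)=1.34536; u=(1.29777+20.266)/1.34536=16.02822, w=(1.29777−20.266)/1.34536=-14.09897
k=2: b·v=0.905×(-2.851)=-2.58015; √(2b)=1.34536; u=(-2.58015+36.843)/1.34536=25.46737, w=(-2.58015−36.843)/1.34536=-29.30300

0: u=9.19238 w=-7.12590
1: u=16.02822 w=-14.09897
2: u=25.46737 w=-29.30300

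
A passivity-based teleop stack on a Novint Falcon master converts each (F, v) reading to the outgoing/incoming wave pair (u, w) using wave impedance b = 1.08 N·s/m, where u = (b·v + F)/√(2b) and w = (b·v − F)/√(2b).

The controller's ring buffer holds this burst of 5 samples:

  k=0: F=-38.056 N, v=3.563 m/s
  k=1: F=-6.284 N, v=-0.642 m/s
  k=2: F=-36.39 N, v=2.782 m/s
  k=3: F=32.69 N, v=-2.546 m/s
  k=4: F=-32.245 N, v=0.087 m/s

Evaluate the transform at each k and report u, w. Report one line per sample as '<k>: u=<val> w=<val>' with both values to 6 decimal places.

0: u=-23.275569 w=28.512088
1: u=-4.747492 w=3.803949
2: u=-22.715915 w=26.804603
3: u=20.371807 w=-24.113648
4: u=-21.876012 w=22.003875

k=0: b·v=1.08×3.563=3.848040; √(2b)=1.469694; u=(3.848040+(-38.056))/1.469694=-23.275569, w=(3.848040−(-38.056))/1.469694=28.512088
k=1: b·v=1.08×(-0.642)=-0.693360; √(2b)=1.469694; u=(-0.693360+(-6.284))/1.469694=-4.747492, w=(-0.693360−(-6.284))/1.469694=3.803949
k=2: b·v=1.08×2.782=3.004560; √(2b)=1.469694; u=(3.004560+(-36.39))/1.469694=-22.715915, w=(3.004560−(-36.39))/1.469694=26.804603
k=3: b·v=1.08×(-2.546)=-2.749680; √(2b)=1.469694; u=(-2.749680+32.69)/1.469694=20.371807, w=(-2.749680−32.69)/1.469694=-24.113648
k=4: b·v=1.08×0.087=0.093960; √(2b)=1.469694; u=(0.093960+(-32.245))/1.469694=-21.876012, w=(0.093960−(-32.245))/1.469694=22.003875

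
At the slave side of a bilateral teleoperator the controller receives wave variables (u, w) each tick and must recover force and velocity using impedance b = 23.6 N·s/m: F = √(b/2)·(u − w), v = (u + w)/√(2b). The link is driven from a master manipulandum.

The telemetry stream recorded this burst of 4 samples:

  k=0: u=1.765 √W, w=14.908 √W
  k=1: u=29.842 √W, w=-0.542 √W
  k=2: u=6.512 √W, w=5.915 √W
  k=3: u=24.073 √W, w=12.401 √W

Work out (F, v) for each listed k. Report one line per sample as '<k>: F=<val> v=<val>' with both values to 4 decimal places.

k=0: u−w=-13.1430, u+w=16.6730; √(b/2)=3.4351, √(2b)=6.8702; F=3.4351×(-13.143)=-45.1477, v=16.6730/6.8702=2.4268
k=1: u−w=30.3840, u+w=29.3000; √(b/2)=3.4351, √(2b)=6.8702; F=3.4351×30.384=104.3725, v=29.3000/6.8702=4.2648
k=2: u−w=0.5970, u+w=12.4270; √(b/2)=3.4351, √(2b)=6.8702; F=3.4351×0.597=2.0508, v=12.4270/6.8702=1.8088
k=3: u−w=11.6720, u+w=36.4740; √(b/2)=3.4351, √(2b)=6.8702; F=3.4351×11.672=40.0946, v=36.4740/6.8702=5.3090

0: F=-45.1477 v=2.4268
1: F=104.3725 v=4.2648
2: F=2.0508 v=1.8088
3: F=40.0946 v=5.3090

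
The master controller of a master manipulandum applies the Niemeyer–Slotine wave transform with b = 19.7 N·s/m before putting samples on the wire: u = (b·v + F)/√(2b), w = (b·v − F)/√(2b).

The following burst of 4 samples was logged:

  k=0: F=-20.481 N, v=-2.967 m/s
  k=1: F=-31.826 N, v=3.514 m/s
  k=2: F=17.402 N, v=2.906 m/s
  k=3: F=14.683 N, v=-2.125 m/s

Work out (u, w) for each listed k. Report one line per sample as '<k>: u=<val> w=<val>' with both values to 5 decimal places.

k=0: b·v=19.7×(-2.967)=-58.44990; √(2b)=6.27694; u=(-58.44990+(-20.481))/6.27694=-12.57474, w=(-58.44990−(-20.481))/6.27694=-6.04895
k=1: b·v=19.7×3.514=69.22580; √(2b)=6.27694; u=(69.22580+(-31.826))/6.27694=5.95828, w=(69.22580−(-31.826))/6.27694=16.09889
k=2: b·v=19.7×2.906=57.24820; √(2b)=6.27694; u=(57.24820+17.402)/6.27694=11.89277, w=(57.24820−17.402)/6.27694=6.34803
k=3: b·v=19.7×(-2.125)=-41.86250; √(2b)=6.27694; u=(-41.86250+14.683)/6.27694=-4.33005, w=(-41.86250−14.683)/6.27694=-9.00845

0: u=-12.57474 w=-6.04895
1: u=5.95828 w=16.09889
2: u=11.89277 w=6.34803
3: u=-4.33005 w=-9.00845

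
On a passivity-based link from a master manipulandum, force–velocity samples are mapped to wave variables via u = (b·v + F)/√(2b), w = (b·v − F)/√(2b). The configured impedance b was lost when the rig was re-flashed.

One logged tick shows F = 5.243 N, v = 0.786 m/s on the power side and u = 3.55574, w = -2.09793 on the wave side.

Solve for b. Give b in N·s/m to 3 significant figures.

u + w = 1.45781;  u + w = √(2b)·v, so √(2b) = 1.45781/0.786 = 1.85472.
b = (√(2b))²/2 = 3.43999/2 = 1.71999.
(Check via u − w = 2F/√(2b): u − w = 5.65367, 2F/√(2b) = 5.65368.)

b = 1.72 N·s/m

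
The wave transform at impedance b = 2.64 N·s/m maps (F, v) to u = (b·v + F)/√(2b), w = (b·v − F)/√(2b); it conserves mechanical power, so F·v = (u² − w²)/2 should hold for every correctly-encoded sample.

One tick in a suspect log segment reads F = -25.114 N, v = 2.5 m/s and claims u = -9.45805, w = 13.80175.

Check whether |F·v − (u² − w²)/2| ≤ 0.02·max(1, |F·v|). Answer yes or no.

F·v = (-25.114)×2.5 = -62.7850 W.
(u² − w²)/2 = (89.4547 − 190.4883)/2 = -50.5168 W.
|Δ| = 12.2682;  2% of max(1, |F·v|) = 1.2557.

no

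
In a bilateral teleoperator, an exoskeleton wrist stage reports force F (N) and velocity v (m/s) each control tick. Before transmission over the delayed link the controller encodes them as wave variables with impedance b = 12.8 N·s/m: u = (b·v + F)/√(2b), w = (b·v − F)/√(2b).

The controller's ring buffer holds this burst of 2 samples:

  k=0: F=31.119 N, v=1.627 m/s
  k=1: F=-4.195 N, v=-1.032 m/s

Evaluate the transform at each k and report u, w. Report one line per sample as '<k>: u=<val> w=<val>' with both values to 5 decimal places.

k=0: b·v=12.8×1.627=20.82560; √(2b)=5.05964; u=(20.82560+31.119)/5.05964=10.26645, w=(20.82560−31.119)/5.05964=-2.03441
k=1: b·v=12.8×(-1.032)=-13.20960; √(2b)=5.05964; u=(-13.20960+(-4.195))/5.05964=-3.43989, w=(-13.20960−(-4.195))/5.05964=-1.78167

0: u=10.26645 w=-2.03441
1: u=-3.43989 w=-1.78167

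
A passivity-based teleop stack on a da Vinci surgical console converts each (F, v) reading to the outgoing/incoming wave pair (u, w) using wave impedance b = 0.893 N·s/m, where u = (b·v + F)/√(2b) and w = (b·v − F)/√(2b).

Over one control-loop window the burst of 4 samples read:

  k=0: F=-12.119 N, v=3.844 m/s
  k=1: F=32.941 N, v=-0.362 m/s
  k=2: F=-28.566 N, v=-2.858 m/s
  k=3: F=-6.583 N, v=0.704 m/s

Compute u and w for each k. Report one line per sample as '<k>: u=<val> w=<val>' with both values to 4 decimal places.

0: u=-6.4997 w=11.6369
1: u=24.4069 w=-24.8907
2: u=-23.2849 w=19.4654
3: u=-4.4555 w=5.3963

k=0: b·v=0.893×3.844=3.4327; √(2b)=1.3364; u=(3.4327+(-12.119))/1.3364=-6.4997, w=(3.4327−(-12.119))/1.3364=11.6369
k=1: b·v=0.893×(-0.362)=-0.3233; √(2b)=1.3364; u=(-0.3233+32.941)/1.3364=24.4069, w=(-0.3233−32.941)/1.3364=-24.8907
k=2: b·v=0.893×(-2.858)=-2.5522; √(2b)=1.3364; u=(-2.5522+(-28.566))/1.3364=-23.2849, w=(-2.5522−(-28.566))/1.3364=19.4654
k=3: b·v=0.893×0.704=0.6287; √(2b)=1.3364; u=(0.6287+(-6.583))/1.3364=-4.4555, w=(0.6287−(-6.583))/1.3364=5.3963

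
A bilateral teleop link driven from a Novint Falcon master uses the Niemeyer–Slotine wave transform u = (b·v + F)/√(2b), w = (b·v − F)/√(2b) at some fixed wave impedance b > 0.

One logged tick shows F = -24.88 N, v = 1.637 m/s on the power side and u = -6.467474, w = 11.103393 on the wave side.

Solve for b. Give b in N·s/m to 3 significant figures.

u + w = 4.635919;  u + w = √(2b)·v, so √(2b) = 4.635919/1.637 = 2.831960.
b = (√(2b))²/2 = 8.019999/2 = 4.010000.
(Check via u − w = 2F/√(2b): u − w = -17.570867, 2F/√(2b) = -17.570868.)

b = 4.01 N·s/m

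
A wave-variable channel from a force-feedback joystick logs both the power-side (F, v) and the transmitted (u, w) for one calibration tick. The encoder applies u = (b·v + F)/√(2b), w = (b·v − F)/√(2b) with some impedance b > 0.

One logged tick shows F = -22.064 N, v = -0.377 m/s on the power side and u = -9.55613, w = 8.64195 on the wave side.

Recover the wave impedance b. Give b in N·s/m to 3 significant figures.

b = 2.94 N·s/m

u + w = -0.91418;  u + w = √(2b)·v, so √(2b) = -0.91418/(-0.377) = 2.42488.
b = (√(2b))²/2 = 5.88005/2 = 2.94002.
(Check via u − w = 2F/√(2b): u − w = -18.19808, 2F/√(2b) = -18.19801.)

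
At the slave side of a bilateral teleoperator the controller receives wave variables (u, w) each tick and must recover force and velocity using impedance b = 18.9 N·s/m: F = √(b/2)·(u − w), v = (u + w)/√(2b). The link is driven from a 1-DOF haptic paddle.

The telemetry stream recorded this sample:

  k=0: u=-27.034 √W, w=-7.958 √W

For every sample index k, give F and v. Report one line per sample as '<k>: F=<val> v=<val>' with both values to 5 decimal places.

0: F=-58.64125 v=-5.69145

k=0: u−w=-19.07600, u+w=-34.99200; √(b/2)=3.07409, √(2b)=6.14817; F=3.07409×(-19.076)=-58.64125, v=-34.99200/6.14817=-5.69145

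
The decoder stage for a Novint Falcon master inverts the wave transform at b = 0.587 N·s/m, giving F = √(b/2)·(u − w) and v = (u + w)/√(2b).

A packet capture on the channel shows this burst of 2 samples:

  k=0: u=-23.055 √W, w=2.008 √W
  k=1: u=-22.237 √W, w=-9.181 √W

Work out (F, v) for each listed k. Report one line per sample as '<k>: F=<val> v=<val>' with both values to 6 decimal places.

0: F=-13.578041 v=-19.424782
1: F=-7.073172 v=-28.996427

k=0: u−w=-25.063000, u+w=-21.047000; √(b/2)=0.541756, √(2b)=1.083513; F=0.541756×(-25.063)=-13.578041, v=-21.047000/1.083513=-19.424782
k=1: u−w=-13.056000, u+w=-31.418000; √(b/2)=0.541756, √(2b)=1.083513; F=0.541756×(-13.056)=-7.073172, v=-31.418000/1.083513=-28.996427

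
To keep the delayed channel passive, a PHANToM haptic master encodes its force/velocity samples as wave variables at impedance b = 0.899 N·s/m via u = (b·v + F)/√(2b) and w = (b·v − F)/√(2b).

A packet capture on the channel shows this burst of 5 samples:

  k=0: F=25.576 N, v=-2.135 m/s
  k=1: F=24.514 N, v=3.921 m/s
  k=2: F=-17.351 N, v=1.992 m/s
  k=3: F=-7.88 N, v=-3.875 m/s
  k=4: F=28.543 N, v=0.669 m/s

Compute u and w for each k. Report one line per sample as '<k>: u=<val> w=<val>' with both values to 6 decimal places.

0: u=17.642419 w=-20.505230
1: u=20.910641 w=-15.652991
2: u=-11.604331 w=14.275394
3: u=-8.474655 w=3.278686
4: u=21.735055 w=-20.837996

k=0: b·v=0.899×(-2.135)=-1.919365; √(2b)=1.340895; u=(-1.919365+25.576)/1.340895=17.642419, w=(-1.919365−25.576)/1.340895=-20.505230
k=1: b·v=0.899×3.921=3.524979; √(2b)=1.340895; u=(3.524979+24.514)/1.340895=20.910641, w=(3.524979−24.514)/1.340895=-15.652991
k=2: b·v=0.899×1.992=1.790808; √(2b)=1.340895; u=(1.790808+(-17.351))/1.340895=-11.604331, w=(1.790808−(-17.351))/1.340895=14.275394
k=3: b·v=0.899×(-3.875)=-3.483625; √(2b)=1.340895; u=(-3.483625+(-7.88))/1.340895=-8.474655, w=(-3.483625−(-7.88))/1.340895=3.278686
k=4: b·v=0.899×0.669=0.601431; √(2b)=1.340895; u=(0.601431+28.543)/1.340895=21.735055, w=(0.601431−28.543)/1.340895=-20.837996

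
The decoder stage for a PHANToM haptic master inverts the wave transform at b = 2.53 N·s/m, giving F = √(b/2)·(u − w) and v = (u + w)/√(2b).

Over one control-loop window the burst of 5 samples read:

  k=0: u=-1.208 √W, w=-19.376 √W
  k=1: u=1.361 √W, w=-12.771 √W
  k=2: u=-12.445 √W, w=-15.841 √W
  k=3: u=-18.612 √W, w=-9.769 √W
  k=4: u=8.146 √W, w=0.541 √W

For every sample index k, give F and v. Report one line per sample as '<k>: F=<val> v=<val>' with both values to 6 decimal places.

0: F=20.433953 v=-9.150704
1: F=15.894574 v=-5.072364
2: F=3.819557 v=-12.574661
3: F=-9.945918 v=-12.616893
4: F=8.553512 v=3.861843

k=0: u−w=18.168000, u+w=-20.584000; √(b/2)=1.124722, √(2b)=2.249444; F=1.124722×18.168=20.433953, v=-20.584000/2.249444=-9.150704
k=1: u−w=14.132000, u+w=-11.410000; √(b/2)=1.124722, √(2b)=2.249444; F=1.124722×14.132=15.894574, v=-11.410000/2.249444=-5.072364
k=2: u−w=3.396000, u+w=-28.286000; √(b/2)=1.124722, √(2b)=2.249444; F=1.124722×3.396=3.819557, v=-28.286000/2.249444=-12.574661
k=3: u−w=-8.843000, u+w=-28.381000; √(b/2)=1.124722, √(2b)=2.249444; F=1.124722×(-8.843)=-9.945918, v=-28.381000/2.249444=-12.616893
k=4: u−w=7.605000, u+w=8.687000; √(b/2)=1.124722, √(2b)=2.249444; F=1.124722×7.605=8.553512, v=8.687000/2.249444=3.861843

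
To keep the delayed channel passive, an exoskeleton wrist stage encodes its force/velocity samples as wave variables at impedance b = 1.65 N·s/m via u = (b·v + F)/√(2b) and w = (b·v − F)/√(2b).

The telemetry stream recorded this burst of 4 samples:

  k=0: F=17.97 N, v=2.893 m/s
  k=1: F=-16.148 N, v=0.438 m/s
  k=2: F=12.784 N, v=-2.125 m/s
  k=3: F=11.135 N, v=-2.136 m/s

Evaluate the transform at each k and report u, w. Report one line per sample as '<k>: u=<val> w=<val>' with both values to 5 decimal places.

0: u=12.51986 w=-7.26446
1: u=-8.49135 w=9.28701
2: u=5.10723 w=-8.96749
3: u=4.18950 w=-8.06973

k=0: b·v=1.65×2.893=4.77345; √(2b)=1.81659; u=(4.77345+17.97)/1.81659=12.51986, w=(4.77345−17.97)/1.81659=-7.26446
k=1: b·v=1.65×0.438=0.72270; √(2b)=1.81659; u=(0.72270+(-16.148))/1.81659=-8.49135, w=(0.72270−(-16.148))/1.81659=9.28701
k=2: b·v=1.65×(-2.125)=-3.50625; √(2b)=1.81659; u=(-3.50625+12.784)/1.81659=5.10723, w=(-3.50625−12.784)/1.81659=-8.96749
k=3: b·v=1.65×(-2.136)=-3.52440; √(2b)=1.81659; u=(-3.52440+11.135)/1.81659=4.18950, w=(-3.52440−11.135)/1.81659=-8.06973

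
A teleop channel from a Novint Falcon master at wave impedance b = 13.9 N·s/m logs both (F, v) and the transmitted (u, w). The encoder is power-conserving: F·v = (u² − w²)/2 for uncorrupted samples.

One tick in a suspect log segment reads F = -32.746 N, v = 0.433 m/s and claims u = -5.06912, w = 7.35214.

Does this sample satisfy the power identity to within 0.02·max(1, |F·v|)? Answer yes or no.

F·v = (-32.746)×0.433 = -14.17902 W.
(u² − w²)/2 = (25.69598 − 54.05396)/2 = -14.17899 W.
|Δ| = 0.00003;  2% of max(1, |F·v|) = 0.28358.

yes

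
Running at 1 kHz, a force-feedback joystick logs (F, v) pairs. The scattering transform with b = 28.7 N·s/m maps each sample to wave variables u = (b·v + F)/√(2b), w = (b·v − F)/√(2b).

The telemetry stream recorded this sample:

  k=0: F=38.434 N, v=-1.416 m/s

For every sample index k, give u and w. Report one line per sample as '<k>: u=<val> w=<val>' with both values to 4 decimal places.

0: u=-0.2911 w=-10.4369

k=0: b·v=28.7×(-1.416)=-40.6392; √(2b)=7.5763; u=(-40.6392+38.434)/7.5763=-0.2911, w=(-40.6392−38.434)/7.5763=-10.4369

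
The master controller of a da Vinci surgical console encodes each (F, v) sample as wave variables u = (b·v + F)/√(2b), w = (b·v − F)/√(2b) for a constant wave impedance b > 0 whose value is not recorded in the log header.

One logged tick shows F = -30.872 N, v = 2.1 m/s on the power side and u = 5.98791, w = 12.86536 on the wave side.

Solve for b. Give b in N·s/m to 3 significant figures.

u + w = 18.8533;  u + w = √(2b)·v, so √(2b) = 18.8533/2.1 = 8.9777.
b = (√(2b))²/2 = 80.6000/2 = 40.3000.
(Check via u − w = 2F/√(2b): u − w = -6.8775, 2F/√(2b) = -6.8774.)

b = 40.3 N·s/m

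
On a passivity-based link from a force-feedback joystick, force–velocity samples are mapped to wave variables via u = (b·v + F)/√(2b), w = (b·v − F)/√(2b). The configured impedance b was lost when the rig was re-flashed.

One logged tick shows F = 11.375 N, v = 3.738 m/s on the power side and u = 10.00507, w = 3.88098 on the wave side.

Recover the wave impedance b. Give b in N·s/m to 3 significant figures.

b = 6.9 N·s/m

u + w = 13.8861;  u + w = √(2b)·v, so √(2b) = 13.8861/3.738 = 3.7148.
b = (√(2b))²/2 = 13.8000/2 = 6.9000.
(Check via u − w = 2F/√(2b): u − w = 6.1241, 2F/√(2b) = 6.1241.)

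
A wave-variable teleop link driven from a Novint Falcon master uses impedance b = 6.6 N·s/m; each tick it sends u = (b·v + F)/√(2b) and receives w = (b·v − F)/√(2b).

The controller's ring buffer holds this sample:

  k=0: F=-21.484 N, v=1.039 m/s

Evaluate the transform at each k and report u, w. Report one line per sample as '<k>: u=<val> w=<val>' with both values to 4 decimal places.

0: u=-4.0258 w=7.8007

k=0: b·v=6.6×1.039=6.8574; √(2b)=3.6332; u=(6.8574+(-21.484))/3.6332=-4.0258, w=(6.8574−(-21.484))/3.6332=7.8007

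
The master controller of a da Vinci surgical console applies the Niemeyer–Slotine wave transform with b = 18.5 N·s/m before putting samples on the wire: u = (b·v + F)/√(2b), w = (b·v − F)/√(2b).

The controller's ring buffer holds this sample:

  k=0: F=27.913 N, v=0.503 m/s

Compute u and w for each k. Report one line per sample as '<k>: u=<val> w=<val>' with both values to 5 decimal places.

0: u=6.11868 w=-3.05905

k=0: b·v=18.5×0.503=9.30550; √(2b)=6.08276; u=(9.30550+27.913)/6.08276=6.11868, w=(9.30550−27.913)/6.08276=-3.05905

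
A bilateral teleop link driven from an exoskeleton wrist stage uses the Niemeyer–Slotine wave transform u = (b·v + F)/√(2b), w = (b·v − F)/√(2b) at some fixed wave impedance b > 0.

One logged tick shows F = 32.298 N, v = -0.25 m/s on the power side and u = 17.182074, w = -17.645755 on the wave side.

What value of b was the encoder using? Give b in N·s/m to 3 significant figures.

u + w = -0.463681;  u + w = √(2b)·v, so √(2b) = -0.463681/(-0.25) = 1.854724.
b = (√(2b))²/2 = 3.440001/2 = 1.720001.
(Check via u − w = 2F/√(2b): u − w = 34.827829, 2F/√(2b) = 34.827823.)

b = 1.72 N·s/m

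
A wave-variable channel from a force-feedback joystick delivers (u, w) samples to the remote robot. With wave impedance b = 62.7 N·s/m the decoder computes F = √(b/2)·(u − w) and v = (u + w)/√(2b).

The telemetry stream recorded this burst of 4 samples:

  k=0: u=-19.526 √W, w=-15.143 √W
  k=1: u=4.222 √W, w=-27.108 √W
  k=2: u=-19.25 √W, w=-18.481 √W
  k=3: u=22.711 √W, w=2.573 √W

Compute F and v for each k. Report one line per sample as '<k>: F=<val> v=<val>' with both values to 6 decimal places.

k=0: u−w=-4.383000, u+w=-34.669000; √(b/2)=5.599107, √(2b)=11.198214; F=5.599107×(-4.383)=-24.540886, v=-34.669000/11.198214=-3.095940
k=1: u−w=31.330000, u+w=-22.886000; √(b/2)=5.599107, √(2b)=11.198214; F=5.599107×31.33=175.420025, v=-22.886000/11.198214=-2.043719
k=2: u−w=-0.769000, u+w=-37.731000; √(b/2)=5.599107, √(2b)=11.198214; F=5.599107×(-0.769)=-4.305713, v=-37.731000/11.198214=-3.369377
k=3: u−w=20.138000, u+w=25.284000; √(b/2)=5.599107, √(2b)=11.198214; F=5.599107×20.138=112.754818, v=25.284000/11.198214=2.257860

0: F=-24.540886 v=-3.095940
1: F=175.420025 v=-2.043719
2: F=-4.305713 v=-3.369377
3: F=112.754818 v=2.257860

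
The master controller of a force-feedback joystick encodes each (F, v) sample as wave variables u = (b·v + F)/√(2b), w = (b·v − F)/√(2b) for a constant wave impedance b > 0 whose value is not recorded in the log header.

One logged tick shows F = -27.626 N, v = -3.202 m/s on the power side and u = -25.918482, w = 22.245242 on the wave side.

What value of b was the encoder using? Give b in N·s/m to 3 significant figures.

u + w = -3.673240;  u + w = √(2b)·v, so √(2b) = -3.673240/(-3.202) = 1.147171.
b = (√(2b))²/2 = 1.316000/2 = 0.658000.
(Check via u − w = 2F/√(2b): u − w = -48.163724, 2F/√(2b) = -48.163720.)

b = 0.658 N·s/m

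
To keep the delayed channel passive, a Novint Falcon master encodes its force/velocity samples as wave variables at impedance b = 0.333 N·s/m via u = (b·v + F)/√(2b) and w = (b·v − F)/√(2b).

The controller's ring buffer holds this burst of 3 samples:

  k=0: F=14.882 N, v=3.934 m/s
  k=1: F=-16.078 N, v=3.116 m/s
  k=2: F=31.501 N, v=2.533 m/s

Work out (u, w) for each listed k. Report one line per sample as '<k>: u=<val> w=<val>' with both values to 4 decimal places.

k=0: b·v=0.333×3.934=1.3100; √(2b)=0.8161; u=(1.3100+14.882)/0.8161=19.8410, w=(1.3100−14.882)/0.8161=-16.6305
k=1: b·v=0.333×3.116=1.0376; √(2b)=0.8161; u=(1.0376+(-16.078))/0.8161=-18.4298, w=(1.0376−(-16.078))/0.8161=20.9728
k=2: b·v=0.333×2.533=0.8435; √(2b)=0.8161; u=(0.8435+31.501)/0.8161=39.6336, w=(0.8435−31.501)/0.8161=-37.5664

0: u=19.8410 w=-16.6305
1: u=-18.4298 w=20.9728
2: u=39.6336 w=-37.5664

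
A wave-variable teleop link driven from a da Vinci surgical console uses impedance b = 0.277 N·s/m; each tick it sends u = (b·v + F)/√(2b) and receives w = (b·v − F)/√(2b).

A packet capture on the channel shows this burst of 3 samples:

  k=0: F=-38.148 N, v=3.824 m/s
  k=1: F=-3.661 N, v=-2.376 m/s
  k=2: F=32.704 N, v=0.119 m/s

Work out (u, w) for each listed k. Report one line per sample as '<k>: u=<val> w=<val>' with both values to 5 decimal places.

0: u=-49.82959 w=52.67584
1: u=-5.80288 w=4.03440
2: u=43.98286 w=-43.89429

k=0: b·v=0.277×3.824=1.05925; √(2b)=0.74431; u=(1.05925+(-38.148))/0.74431=-49.82959, w=(1.05925−(-38.148))/0.74431=52.67584
k=1: b·v=0.277×(-2.376)=-0.65815; √(2b)=0.74431; u=(-0.65815+(-3.661))/0.74431=-5.80288, w=(-0.65815−(-3.661))/0.74431=4.03440
k=2: b·v=0.277×0.119=0.03296; √(2b)=0.74431; u=(0.03296+32.704)/0.74431=43.98286, w=(0.03296−32.704)/0.74431=-43.89429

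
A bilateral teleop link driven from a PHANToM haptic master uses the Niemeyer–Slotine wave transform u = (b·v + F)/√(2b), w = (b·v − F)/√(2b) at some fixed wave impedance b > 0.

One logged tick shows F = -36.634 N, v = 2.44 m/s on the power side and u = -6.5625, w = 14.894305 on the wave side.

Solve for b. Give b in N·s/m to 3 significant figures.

b = 5.83 N·s/m

u + w = 8.331805;  u + w = √(2b)·v, so √(2b) = 8.331805/2.44 = 3.414674.
b = (√(2b))²/2 = 11.660000/2 = 5.830000.
(Check via u − w = 2F/√(2b): u − w = -21.456805, 2F/√(2b) = -21.456806.)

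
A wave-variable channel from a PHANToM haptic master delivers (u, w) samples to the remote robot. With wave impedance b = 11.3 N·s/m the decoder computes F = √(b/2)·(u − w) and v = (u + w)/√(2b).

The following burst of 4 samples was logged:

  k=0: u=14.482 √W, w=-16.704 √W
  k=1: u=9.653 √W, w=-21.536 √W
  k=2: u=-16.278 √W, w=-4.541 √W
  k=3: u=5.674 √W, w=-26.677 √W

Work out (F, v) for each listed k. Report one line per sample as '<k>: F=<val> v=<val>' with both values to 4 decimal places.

0: F=74.1283 v=-0.4674
1: F=74.1354 v=-2.4996
2: F=-27.8985 v=-4.3793
3: F=76.8974 v=-4.4180

k=0: u−w=31.1860, u+w=-2.2220; √(b/2)=2.3770, √(2b)=4.7539; F=2.3770×31.186=74.1283, v=-2.2220/4.7539=-0.4674
k=1: u−w=31.1890, u+w=-11.8830; √(b/2)=2.3770, √(2b)=4.7539; F=2.3770×31.189=74.1354, v=-11.8830/4.7539=-2.4996
k=2: u−w=-11.7370, u+w=-20.8190; √(b/2)=2.3770, √(2b)=4.7539; F=2.3770×(-11.737)=-27.8985, v=-20.8190/4.7539=-4.3793
k=3: u−w=32.3510, u+w=-21.0030; √(b/2)=2.3770, √(2b)=4.7539; F=2.3770×32.351=76.8974, v=-21.0030/4.7539=-4.4180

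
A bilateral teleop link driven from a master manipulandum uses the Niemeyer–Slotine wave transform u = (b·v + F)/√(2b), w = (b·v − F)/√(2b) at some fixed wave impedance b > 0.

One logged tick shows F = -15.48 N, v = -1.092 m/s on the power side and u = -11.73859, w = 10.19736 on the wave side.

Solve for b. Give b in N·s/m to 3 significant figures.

b = 0.996 N·s/m

u + w = -1.54123;  u + w = √(2b)·v, so √(2b) = -1.54123/(-1.092) = 1.41138.
b = (√(2b))²/2 = 1.99200/2 = 0.99600.
(Check via u − w = 2F/√(2b): u − w = -21.93595, 2F/√(2b) = -21.93593.)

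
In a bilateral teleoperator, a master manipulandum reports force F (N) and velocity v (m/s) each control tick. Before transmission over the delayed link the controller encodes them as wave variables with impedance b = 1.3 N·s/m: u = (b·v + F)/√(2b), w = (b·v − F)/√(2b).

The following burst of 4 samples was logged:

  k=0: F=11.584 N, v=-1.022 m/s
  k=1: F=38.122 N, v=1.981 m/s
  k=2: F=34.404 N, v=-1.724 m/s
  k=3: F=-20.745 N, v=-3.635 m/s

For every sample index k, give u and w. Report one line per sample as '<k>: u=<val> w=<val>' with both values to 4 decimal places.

0: u=6.3601 w=-8.0081
1: u=25.2394 w=-22.0451
2: u=19.9465 w=-22.7264
3: u=-15.7961 w=9.9349

k=0: b·v=1.3×(-1.022)=-1.3286; √(2b)=1.6125; u=(-1.3286+11.584)/1.6125=6.3601, w=(-1.3286−11.584)/1.6125=-8.0081
k=1: b·v=1.3×1.981=2.5753; √(2b)=1.6125; u=(2.5753+38.122)/1.6125=25.2394, w=(2.5753−38.122)/1.6125=-22.0451
k=2: b·v=1.3×(-1.724)=-2.2412; √(2b)=1.6125; u=(-2.2412+34.404)/1.6125=19.9465, w=(-2.2412−34.404)/1.6125=-22.7264
k=3: b·v=1.3×(-3.635)=-4.7255; √(2b)=1.6125; u=(-4.7255+(-20.745))/1.6125=-15.7961, w=(-4.7255−(-20.745))/1.6125=9.9349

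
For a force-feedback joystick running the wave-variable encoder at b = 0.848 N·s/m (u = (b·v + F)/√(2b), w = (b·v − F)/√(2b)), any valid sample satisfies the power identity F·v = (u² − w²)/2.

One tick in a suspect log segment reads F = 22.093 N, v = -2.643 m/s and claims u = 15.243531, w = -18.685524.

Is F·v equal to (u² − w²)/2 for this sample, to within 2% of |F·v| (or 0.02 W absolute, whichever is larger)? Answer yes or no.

F·v = 22.093×(-2.643) = -58.391799 W.
(u² − w²)/2 = (232.365237 − 349.148807)/2 = -58.391785 W.
|Δ| = 0.000014;  2% of max(1, |F·v|) = 1.167836.

yes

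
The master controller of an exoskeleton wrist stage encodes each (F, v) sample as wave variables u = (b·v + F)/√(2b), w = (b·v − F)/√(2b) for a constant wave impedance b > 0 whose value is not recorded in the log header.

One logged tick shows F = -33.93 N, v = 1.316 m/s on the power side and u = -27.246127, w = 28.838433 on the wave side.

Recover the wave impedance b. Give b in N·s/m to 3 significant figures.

u + w = 1.592306;  u + w = √(2b)·v, so √(2b) = 1.592306/1.316 = 1.209959.
b = (√(2b))²/2 = 1.464001/2 = 0.732000.
(Check via u − w = 2F/√(2b): u − w = -56.084560, 2F/√(2b) = -56.084547.)

b = 0.732 N·s/m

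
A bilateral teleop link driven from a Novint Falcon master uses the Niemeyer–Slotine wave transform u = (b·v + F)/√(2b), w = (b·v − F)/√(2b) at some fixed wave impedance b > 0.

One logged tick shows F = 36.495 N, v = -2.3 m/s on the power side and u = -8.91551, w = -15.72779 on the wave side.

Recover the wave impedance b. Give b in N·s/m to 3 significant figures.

u + w = -24.6433;  u + w = √(2b)·v, so √(2b) = -24.6433/(-2.3) = 10.7145.
b = (√(2b))²/2 = 114.8000/2 = 57.4000.
(Check via u − w = 2F/√(2b): u − w = 6.8123, 2F/√(2b) = 6.8123.)

b = 57.4 N·s/m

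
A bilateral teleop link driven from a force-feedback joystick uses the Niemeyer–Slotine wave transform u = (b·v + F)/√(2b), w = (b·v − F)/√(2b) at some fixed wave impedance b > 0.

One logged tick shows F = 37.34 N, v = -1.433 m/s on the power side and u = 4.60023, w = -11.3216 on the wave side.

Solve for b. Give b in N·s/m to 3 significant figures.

b = 11 N·s/m

u + w = -6.7214;  u + w = √(2b)·v, so √(2b) = -6.7214/(-1.433) = 4.6904.
b = (√(2b))²/2 = 22.0000/2 = 11.0000.
(Check via u − w = 2F/√(2b): u − w = 15.9218, 2F/√(2b) = 15.9218.)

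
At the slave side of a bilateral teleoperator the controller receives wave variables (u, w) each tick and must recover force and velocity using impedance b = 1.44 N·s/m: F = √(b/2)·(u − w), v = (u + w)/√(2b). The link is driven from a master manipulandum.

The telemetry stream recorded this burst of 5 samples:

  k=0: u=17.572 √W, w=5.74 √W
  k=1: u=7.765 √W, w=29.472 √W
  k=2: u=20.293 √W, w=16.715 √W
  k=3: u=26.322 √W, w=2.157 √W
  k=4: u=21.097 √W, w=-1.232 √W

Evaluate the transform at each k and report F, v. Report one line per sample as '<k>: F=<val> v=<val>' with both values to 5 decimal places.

0: F=10.03978 v=13.73673
1: F=-18.41900 v=21.94211
2: F=3.03603 v=21.80717
3: F=20.50468 v=16.78141
4: F=18.94678 v=11.70556

k=0: u−w=11.83200, u+w=23.31200; √(b/2)=0.84853, √(2b)=1.69706; F=0.84853×11.832=10.03978, v=23.31200/1.69706=13.73673
k=1: u−w=-21.70700, u+w=37.23700; √(b/2)=0.84853, √(2b)=1.69706; F=0.84853×(-21.707)=-18.41900, v=37.23700/1.69706=21.94211
k=2: u−w=3.57800, u+w=37.00800; √(b/2)=0.84853, √(2b)=1.69706; F=0.84853×3.578=3.03603, v=37.00800/1.69706=21.80717
k=3: u−w=24.16500, u+w=28.47900; √(b/2)=0.84853, √(2b)=1.69706; F=0.84853×24.165=20.50468, v=28.47900/1.69706=16.78141
k=4: u−w=22.32900, u+w=19.86500; √(b/2)=0.84853, √(2b)=1.69706; F=0.84853×22.329=18.94678, v=19.86500/1.69706=11.70556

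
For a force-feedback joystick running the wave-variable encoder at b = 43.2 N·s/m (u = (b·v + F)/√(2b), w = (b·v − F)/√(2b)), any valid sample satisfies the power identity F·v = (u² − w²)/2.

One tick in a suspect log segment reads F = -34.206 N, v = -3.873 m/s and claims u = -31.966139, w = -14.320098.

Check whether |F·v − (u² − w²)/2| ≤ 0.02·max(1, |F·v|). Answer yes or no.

F·v = (-34.206)×(-3.873) = 132.479838 W.
(u² − w²)/2 = (1021.834043 − 205.065207)/2 = 408.384418 W.
|Δ| = 275.904580;  2% of max(1, |F·v|) = 2.649597.

no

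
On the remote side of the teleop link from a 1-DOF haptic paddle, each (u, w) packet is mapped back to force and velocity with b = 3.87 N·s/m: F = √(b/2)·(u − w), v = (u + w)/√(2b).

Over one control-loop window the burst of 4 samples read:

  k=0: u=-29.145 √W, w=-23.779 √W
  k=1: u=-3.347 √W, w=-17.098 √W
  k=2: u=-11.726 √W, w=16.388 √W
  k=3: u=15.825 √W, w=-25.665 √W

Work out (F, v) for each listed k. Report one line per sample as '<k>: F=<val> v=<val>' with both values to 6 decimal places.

0: F=-7.464336 v=-19.023139
1: F=19.128229 v=-7.348803
2: F=-39.107777 v=1.675721
3: F=57.714365 v=-3.536915

k=0: u−w=-5.366000, u+w=-52.924000; √(b/2)=1.391043, √(2b)=2.782086; F=1.391043×(-5.366)=-7.464336, v=-52.924000/2.782086=-19.023139
k=1: u−w=13.751000, u+w=-20.445000; √(b/2)=1.391043, √(2b)=2.782086; F=1.391043×13.751=19.128229, v=-20.445000/2.782086=-7.348803
k=2: u−w=-28.114000, u+w=4.662000; √(b/2)=1.391043, √(2b)=2.782086; F=1.391043×(-28.114)=-39.107777, v=4.662000/2.782086=1.675721
k=3: u−w=41.490000, u+w=-9.840000; √(b/2)=1.391043, √(2b)=2.782086; F=1.391043×41.49=57.714365, v=-9.840000/2.782086=-3.536915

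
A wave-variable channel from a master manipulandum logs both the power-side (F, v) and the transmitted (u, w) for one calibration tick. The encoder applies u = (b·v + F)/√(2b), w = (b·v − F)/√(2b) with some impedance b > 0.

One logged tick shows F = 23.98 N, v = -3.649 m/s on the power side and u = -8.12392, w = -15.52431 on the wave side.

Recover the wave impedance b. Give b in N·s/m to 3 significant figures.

b = 21 N·s/m

u + w = -23.6482;  u + w = √(2b)·v, so √(2b) = -23.6482/(-3.649) = 6.4807.
b = (√(2b))²/2 = 42.0000/2 = 21.0000.
(Check via u − w = 2F/√(2b): u − w = 7.4004, 2F/√(2b) = 7.4004.)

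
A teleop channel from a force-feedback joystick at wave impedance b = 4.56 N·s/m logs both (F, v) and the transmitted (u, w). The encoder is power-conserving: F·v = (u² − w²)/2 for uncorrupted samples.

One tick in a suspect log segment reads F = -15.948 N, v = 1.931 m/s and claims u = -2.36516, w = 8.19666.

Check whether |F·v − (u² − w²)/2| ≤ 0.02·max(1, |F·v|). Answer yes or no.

F·v = (-15.948)×1.931 = -30.7956 W.
(u² − w²)/2 = (5.5940 − 67.1852)/2 = -30.7956 W.
|Δ| = 0.0000;  2% of max(1, |F·v|) = 0.6159.

yes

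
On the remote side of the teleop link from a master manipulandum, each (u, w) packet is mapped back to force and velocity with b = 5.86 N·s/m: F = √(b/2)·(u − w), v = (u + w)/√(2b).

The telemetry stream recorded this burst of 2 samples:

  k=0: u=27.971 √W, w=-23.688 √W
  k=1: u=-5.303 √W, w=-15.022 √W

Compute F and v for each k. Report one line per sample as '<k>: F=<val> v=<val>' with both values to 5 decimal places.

0: F=88.42596 v=1.25108
1: F=16.63625 v=-5.93700

k=0: u−w=51.65900, u+w=4.28300; √(b/2)=1.71172, √(2b)=3.42345; F=1.71172×51.659=88.42596, v=4.28300/3.42345=1.25108
k=1: u−w=9.71900, u+w=-20.32500; √(b/2)=1.71172, √(2b)=3.42345; F=1.71172×9.719=16.63625, v=-20.32500/3.42345=-5.93700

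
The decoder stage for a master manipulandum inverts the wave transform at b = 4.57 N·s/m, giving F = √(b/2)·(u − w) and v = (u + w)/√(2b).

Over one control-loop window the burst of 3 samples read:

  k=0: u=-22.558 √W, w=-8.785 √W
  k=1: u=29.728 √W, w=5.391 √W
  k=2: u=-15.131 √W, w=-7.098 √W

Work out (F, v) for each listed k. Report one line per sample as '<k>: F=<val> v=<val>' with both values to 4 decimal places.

0: F=-20.8196 v=-10.3673
1: F=36.7883 v=11.6163
2: F=-12.1429 v=-7.3527

k=0: u−w=-13.7730, u+w=-31.3430; √(b/2)=1.5116, √(2b)=3.0232; F=1.5116×(-13.773)=-20.8196, v=-31.3430/3.0232=-10.3673
k=1: u−w=24.3370, u+w=35.1190; √(b/2)=1.5116, √(2b)=3.0232; F=1.5116×24.337=36.7883, v=35.1190/3.0232=11.6163
k=2: u−w=-8.0330, u+w=-22.2290; √(b/2)=1.5116, √(2b)=3.0232; F=1.5116×(-8.033)=-12.1429, v=-22.2290/3.0232=-7.3527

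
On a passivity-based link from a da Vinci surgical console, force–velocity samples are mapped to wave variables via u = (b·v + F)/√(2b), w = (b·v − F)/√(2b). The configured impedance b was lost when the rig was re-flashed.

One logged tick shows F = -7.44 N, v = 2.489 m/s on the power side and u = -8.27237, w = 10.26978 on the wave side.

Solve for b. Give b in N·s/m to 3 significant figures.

u + w = 1.99741;  u + w = √(2b)·v, so √(2b) = 1.99741/2.489 = 0.80249.
b = (√(2b))²/2 = 0.64400/2 = 0.32200.
(Check via u − w = 2F/√(2b): u − w = -18.54215, 2F/√(2b) = -18.54217.)

b = 0.322 N·s/m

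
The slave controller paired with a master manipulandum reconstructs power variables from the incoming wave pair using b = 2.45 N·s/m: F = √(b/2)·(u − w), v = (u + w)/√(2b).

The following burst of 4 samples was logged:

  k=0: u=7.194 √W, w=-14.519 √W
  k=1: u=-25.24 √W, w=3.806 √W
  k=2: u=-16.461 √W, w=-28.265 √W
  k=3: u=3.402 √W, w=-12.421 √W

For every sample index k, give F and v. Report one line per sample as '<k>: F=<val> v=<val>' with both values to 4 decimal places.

k=0: u−w=21.7130, u+w=-7.3250; √(b/2)=1.1068, √(2b)=2.2136; F=1.1068×21.713=24.0319, v=-7.3250/2.2136=-3.3091
k=1: u−w=-29.0460, u+w=-21.4340; √(b/2)=1.1068, √(2b)=2.2136; F=1.1068×(-29.046)=-32.1480, v=-21.4340/2.2136=-9.6829
k=2: u−w=11.8040, u+w=-44.7260; √(b/2)=1.1068, √(2b)=2.2136; F=1.1068×11.804=13.0646, v=-44.7260/2.2136=-20.2051
k=3: u−w=15.8230, u+w=-9.0190; √(b/2)=1.1068, √(2b)=2.2136; F=1.1068×15.823=17.5129, v=-9.0190/2.2136=-4.0744

0: F=24.0319 v=-3.3091
1: F=-32.1480 v=-9.6829
2: F=13.0646 v=-20.2051
3: F=17.5129 v=-4.0744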